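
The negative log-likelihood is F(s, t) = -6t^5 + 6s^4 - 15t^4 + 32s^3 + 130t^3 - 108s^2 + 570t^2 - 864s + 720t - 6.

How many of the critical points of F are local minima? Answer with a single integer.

4

F separates as a function of s plus a function of t, so ∇F=0 decouples.
∂F/∂s = 24(s - 3)(s + 3)(s + 4) = 0 at s ∈ {-4, -3, 3}; ∂F/∂t = -30(t - 4)(t + 1)(t + 2)(t + 3) = 0 at t ∈ {-3, -2, -1, 4}.
The Hessian is diagonal: diag(F_ss, F_tt). Second derivatives: F_ss(-4)=168, F_ss(-3)=-144, F_ss(3)=1008; F_tt(-3)=420, F_tt(-2)=-180, F_tt(-1)=300, F_tt(4)=-6300.
Local minima occur where both diagonal entries positive: (-4, -3), (-4, -1), (3, -3), (3, -1). Count: 4.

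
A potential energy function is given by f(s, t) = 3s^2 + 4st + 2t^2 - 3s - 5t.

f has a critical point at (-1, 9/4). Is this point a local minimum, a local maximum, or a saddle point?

local minimum

The Hessian of f is constant: H = [[6, 4], [4, 4]].
det(H) = 6·4 − 4² = 8.
det(H) > 0 and tr(H) = 10 > 0, so H is positive definite and the point is a local minimum.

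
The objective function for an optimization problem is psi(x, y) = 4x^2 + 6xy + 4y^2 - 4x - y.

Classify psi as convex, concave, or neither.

convex

psi is quadratic, so its Hessian is the constant matrix H = [[8, 6], [6, 8]].
det(H) = 28, tr(H) = 16.
det(H) > 0 and tr(H) > 0, so H is positive definite everywhere: convex.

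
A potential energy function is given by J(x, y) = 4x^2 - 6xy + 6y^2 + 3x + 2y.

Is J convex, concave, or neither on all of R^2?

convex

J is quadratic, so its Hessian is the constant matrix H = [[8, -6], [-6, 12]].
det(H) = 60, tr(H) = 20.
det(H) > 0 and tr(H) > 0, so H is positive definite everywhere: convex.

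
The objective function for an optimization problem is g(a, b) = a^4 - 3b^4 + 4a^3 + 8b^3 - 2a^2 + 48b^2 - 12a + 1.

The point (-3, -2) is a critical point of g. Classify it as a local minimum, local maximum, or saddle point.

saddle point

The mixed partial ∂²g/∂a∂b is 0, so the Hessian at any point is diag(g_aa, g_bb) = diag(4(3a^2 + 6a - 1), 12(-3b^2 + 4b + 8)).
At (-3, -2): H = diag(32, -144).
The eigenvalues have opposite signs, so H is indefinite: a saddle point.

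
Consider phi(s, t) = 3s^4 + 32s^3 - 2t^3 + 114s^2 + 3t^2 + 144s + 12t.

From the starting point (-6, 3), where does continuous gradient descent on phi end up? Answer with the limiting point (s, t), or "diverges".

diverges

phi is separable, so gradient descent decouples: s follows -∂phi/∂s, t follows -∂phi/∂t.
∂phi/∂s = 12(s + 1)(s + 3)(s + 4); at s=-6 this is -360, so s increases.
∂phi/∂t = -6(t - 2)(t + 1); at t=3 this is -24, so t increases.
The t-coordinate has no critical point in that direction and runs off to infinity.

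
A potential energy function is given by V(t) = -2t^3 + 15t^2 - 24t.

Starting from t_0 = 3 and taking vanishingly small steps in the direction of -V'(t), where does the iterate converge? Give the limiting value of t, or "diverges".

V'(t) = -6(t - 4)(t - 1), so V'(3) = 12.
Gradient descent moves in the -V' direction, i.e. t is decreasing.
The nearest critical point in that direction is t = 1, where V'' = 18 > 0 (a local minimum). The iterate converges there.

1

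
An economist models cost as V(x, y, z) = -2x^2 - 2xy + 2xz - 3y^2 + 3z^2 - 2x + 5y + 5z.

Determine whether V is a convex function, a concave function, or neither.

neither

V is quadratic, so its Hessian is the constant matrix H = [[-4, -2, 2], [-2, -6, 0], [2, 0, 6]].
Leading principal minors: -4, 20, 144.
Neither pattern holds ⇒ H is indefinite ⇒ neither convex nor concave.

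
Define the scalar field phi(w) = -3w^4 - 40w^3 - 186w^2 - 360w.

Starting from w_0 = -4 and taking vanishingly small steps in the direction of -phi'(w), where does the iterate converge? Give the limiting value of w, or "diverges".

phi'(w) = -12(w + 2)(w + 3)(w + 5), so phi'(-4) = -24.
Gradient descent moves in the -phi' direction, i.e. w is increasing.
The nearest critical point in that direction is w = -3, where phi'' = 24 > 0 (a local minimum). The iterate converges there.

-3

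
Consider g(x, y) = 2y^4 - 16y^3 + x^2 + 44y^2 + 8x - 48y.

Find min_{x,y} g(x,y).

-34

g(x,y) separates as P(x) + Q(y), so its minimum is min P + min Q.
P'(x) = 2x + 8 vanishes at x ∈ {-4}; Q'(y) = 8(y - 3)(y - 2)(y - 1) vanishes at y ∈ {1, 2, 3}.
Local minima of P (where P''>0): P(-4)=-16. Local minima of Q: Q(1)=-18, Q(3)=-18.
So the global minimum of g is P(-4) + Q(1) = -16 − 18 = -34, attained at (-4, 1).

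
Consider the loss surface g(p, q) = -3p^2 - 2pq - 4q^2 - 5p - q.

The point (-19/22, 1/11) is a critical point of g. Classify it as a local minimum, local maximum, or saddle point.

The Hessian of g is constant: H = [[-6, -2], [-2, -8]].
det(H) = (-6)·(-8) − (-2)² = 44.
det(H) > 0 and tr(H) = -14 < 0, so H is negative definite and the point is a local maximum.

local maximum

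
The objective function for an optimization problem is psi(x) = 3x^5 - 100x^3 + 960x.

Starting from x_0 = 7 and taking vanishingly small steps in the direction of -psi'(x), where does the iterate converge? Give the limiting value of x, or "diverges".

psi'(x) = 15(x - 4)(x - 2)(x + 2)(x + 4), so psi'(7) = 22275.
Gradient descent moves in the -psi' direction, i.e. x is decreasing.
The nearest critical point in that direction is x = 4, where psi'' = 1440 > 0 (a local minimum). The iterate converges there.

4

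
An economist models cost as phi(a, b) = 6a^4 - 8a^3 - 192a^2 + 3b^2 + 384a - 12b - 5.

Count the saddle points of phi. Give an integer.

1

phi separates as a function of a plus a function of b, so ∇phi=0 decouples.
∂phi/∂a = 24(a - 4)(a - 1)(a + 4) = 0 at a ∈ {-4, 1, 4}; ∂phi/∂b = 6(b - 2) = 0 at b ∈ {2}.
The Hessian is diagonal: diag(phi_aa, phi_bb). Second derivatives: phi_aa(-4)=960, phi_aa(1)=-360, phi_aa(4)=576; phi_bb(2)=6.
Saddle points occur where the two diagonal entries have opposite signs: (1, 2). Count: 1.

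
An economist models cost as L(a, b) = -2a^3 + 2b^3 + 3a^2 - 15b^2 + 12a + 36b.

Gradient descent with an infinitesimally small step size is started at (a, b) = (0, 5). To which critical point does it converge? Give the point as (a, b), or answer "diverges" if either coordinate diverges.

(-1, 3)

L is separable, so gradient descent decouples: a follows -∂L/∂a, b follows -∂L/∂b.
∂L/∂a = -6(a - 2)(a + 1); at a=0 this is 12, so a decreases.
∂L/∂b = 6(b - 3)(b - 2); at b=5 this is 36, so b decreases.
a converges to its nearest critical value -1 (a local min of the a-part); b converges to 3. The iterate converges to (-1, 3).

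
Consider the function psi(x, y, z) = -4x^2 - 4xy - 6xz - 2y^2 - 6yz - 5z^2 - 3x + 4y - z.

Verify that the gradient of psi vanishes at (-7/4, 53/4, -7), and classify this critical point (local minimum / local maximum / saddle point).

local maximum

∇psi = (-8x - 4y - 6z - 3, -4x - 4y - 6z + 4, -6x - 6y - 10z - 1); substituting (-7/4, 53/4, -7) gives ∇psi = (0, 0, 0), so (-7/4, 53/4, -7) is indeed a critical point.
The Hessian is constant: H = [[-8, -4, -6], [-4, -4, -6], [-6, -6, -10]].
Leading principal minors: Δ₁ = -8, Δ₂ = 16, Δ₃ = -16.
The minors alternate sign starting negative (−, +, −), so H is negative definite: a local maximum.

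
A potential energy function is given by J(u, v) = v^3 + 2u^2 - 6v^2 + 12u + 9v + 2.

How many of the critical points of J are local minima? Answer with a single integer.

J separates as a function of u plus a function of v, so ∇J=0 decouples.
∂J/∂u = 4(u + 3) = 0 at u ∈ {-3}; ∂J/∂v = 3(v - 3)(v - 1) = 0 at v ∈ {1, 3}.
The Hessian is diagonal: diag(J_uu, J_vv). Second derivatives: J_uu(-3)=4; J_vv(1)=-6, J_vv(3)=6.
Local minima occur where both diagonal entries positive: (-3, 3). Count: 1.

1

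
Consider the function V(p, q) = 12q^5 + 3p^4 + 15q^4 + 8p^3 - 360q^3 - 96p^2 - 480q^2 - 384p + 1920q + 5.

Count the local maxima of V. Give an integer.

V separates as a function of p plus a function of q, so ∇V=0 decouples.
∂V/∂p = 12(p - 4)(p + 2)(p + 4) = 0 at p ∈ {-4, -2, 4}; ∂V/∂q = 60(q - 4)(q - 1)(q + 2)(q + 4) = 0 at q ∈ {-4, -2, 1, 4}.
The Hessian is diagonal: diag(V_pp, V_qq). Second derivatives: V_pp(-4)=192, V_pp(-2)=-144, V_pp(4)=576; V_qq(-4)=-4800, V_qq(-2)=2160, V_qq(1)=-2700, V_qq(4)=8640.
Local maxima occur where both diagonal entries negative: (-2, -4), (-2, 1). Count: 2.

2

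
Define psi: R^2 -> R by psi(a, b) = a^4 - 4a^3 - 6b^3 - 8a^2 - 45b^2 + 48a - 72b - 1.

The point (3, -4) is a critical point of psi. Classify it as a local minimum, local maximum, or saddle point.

The mixed partial ∂²psi/∂a∂b is 0, so the Hessian at any point is diag(psi_aa, psi_bb) = diag(4(3a^2 - 6a - 4), -18(2b + 5)).
At (3, -4): H = diag(20, 54).
Both eigenvalues are positive, so H is positive definite: a local minimum.

local minimum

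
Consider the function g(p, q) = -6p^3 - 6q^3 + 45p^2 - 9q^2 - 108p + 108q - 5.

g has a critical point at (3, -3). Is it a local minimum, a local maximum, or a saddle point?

saddle point

The mixed partial ∂²g/∂p∂q is 0, so the Hessian at any point is diag(g_pp, g_qq) = diag(18(-2p + 5), -18(2q + 1)).
At (3, -3): H = diag(-18, 90).
The eigenvalues have opposite signs, so H is indefinite: a saddle point.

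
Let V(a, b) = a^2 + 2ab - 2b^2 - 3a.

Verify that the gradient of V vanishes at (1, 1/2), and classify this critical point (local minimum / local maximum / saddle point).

∇V = (2a + 2b - 3, 2a - 4b); substituting (1, 1/2) gives ∇V = (0, 0), so (1, 1/2) is indeed a critical point.
The Hessian of V is constant: H = [[2, 2], [2, -4]].
det(H) = 2·(-4) − 2² = -12.
Since det(H) < 0, H is indefinite and the critical point is a saddle point.

saddle point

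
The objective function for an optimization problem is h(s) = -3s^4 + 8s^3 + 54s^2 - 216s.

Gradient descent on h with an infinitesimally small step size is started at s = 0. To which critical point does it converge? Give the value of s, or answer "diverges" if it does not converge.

h'(s) = -12(s - 3)(s - 2)(s + 3), so h'(0) = -216.
Gradient descent moves in the -h' direction, i.e. s is increasing.
The nearest critical point in that direction is s = 2, where h'' = 60 > 0 (a local minimum). The iterate converges there.

2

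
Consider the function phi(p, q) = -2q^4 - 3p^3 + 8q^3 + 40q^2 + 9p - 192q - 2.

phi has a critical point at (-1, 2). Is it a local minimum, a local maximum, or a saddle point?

local minimum

The mixed partial ∂²phi/∂p∂q is 0, so the Hessian at any point is diag(phi_pp, phi_qq) = diag(-18p, 8(-3q^2 + 6q + 10)).
At (-1, 2): H = diag(18, 80).
Both eigenvalues are positive, so H is positive definite: a local minimum.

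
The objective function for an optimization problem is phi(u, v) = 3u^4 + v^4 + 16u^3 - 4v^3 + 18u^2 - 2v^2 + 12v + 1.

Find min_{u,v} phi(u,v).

-35

phi(u,v) separates as P(u) + Q(v) + 1, so its minimum is min P + min Q + 1.
P'(u) = 12u(u + 1)(u + 3) vanishes at u ∈ {-3, -1, 0}; Q'(v) = 4(v - 3)(v - 1)(v + 1) vanishes at v ∈ {-1, 1, 3}.
Local minima of P (where P''>0): P(-3)=-27, P(0)=0. Local minima of Q: Q(-1)=-9, Q(3)=-9.
So the global minimum of phi is P(-3) + Q(-1) + 1 = -27 − 9 + 1 = -35, attained at (-3, -1).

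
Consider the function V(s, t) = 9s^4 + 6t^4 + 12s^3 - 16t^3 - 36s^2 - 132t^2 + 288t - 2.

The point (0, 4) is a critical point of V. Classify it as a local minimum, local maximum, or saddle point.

saddle point

The mixed partial ∂²V/∂s∂t is 0, so the Hessian at any point is diag(V_ss, V_tt) = diag(36(3s^2 + 2s - 2), 24(3t^2 - 4t - 11)).
At (0, 4): H = diag(-72, 504).
The eigenvalues have opposite signs, so H is indefinite: a saddle point.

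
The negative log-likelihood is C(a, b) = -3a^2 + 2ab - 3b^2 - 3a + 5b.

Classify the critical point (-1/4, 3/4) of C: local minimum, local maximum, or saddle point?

local maximum

The Hessian of C is constant: H = [[-6, 2], [2, -6]].
det(H) = (-6)·(-6) − 2² = 32.
det(H) > 0 and tr(H) = -12 < 0, so H is negative definite and the point is a local maximum.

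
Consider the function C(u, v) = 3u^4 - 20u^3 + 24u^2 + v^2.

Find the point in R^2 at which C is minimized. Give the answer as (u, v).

(4, 0)

C(u,v) separates as P(u) + Q(v), so its minimum is min P + min Q.
P'(u) = 12u(u - 4)(u - 1) vanishes at u ∈ {0, 1, 4}; Q'(v) = 2v vanishes at v ∈ {0}.
Local minima of P (where P''>0): P(0)=0, P(4)=-128. Local minima of Q: Q(0)=0.
So the global minimum of C is P(4) + Q(0) = -128 + 0 = -128, attained at (4, 0).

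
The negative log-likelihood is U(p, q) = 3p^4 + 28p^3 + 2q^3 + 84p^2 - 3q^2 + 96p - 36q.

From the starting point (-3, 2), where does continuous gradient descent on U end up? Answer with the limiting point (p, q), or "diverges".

U is separable, so gradient descent decouples: p follows -∂U/∂p, q follows -∂U/∂q.
∂U/∂p = 12(p + 1)(p + 2)(p + 4); at p=-3 this is 24, so p decreases.
∂U/∂q = 6(q - 3)(q + 2); at q=2 this is -24, so q increases.
p converges to its nearest critical value -4 (a local min of the p-part); q converges to 3. The iterate converges to (-4, 3).

(-4, 3)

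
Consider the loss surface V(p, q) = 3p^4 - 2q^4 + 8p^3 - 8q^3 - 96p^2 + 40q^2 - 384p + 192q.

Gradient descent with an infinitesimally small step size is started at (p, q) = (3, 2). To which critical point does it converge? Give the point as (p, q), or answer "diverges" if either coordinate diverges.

(4, -2)

V is separable, so gradient descent decouples: p follows -∂V/∂p, q follows -∂V/∂q.
∂V/∂p = 12(p - 4)(p + 2)(p + 4); at p=3 this is -420, so p increases.
∂V/∂q = -8(q - 3)(q + 2)(q + 4); at q=2 this is 192, so q decreases.
p converges to its nearest critical value 4 (a local min of the p-part); q converges to -2. The iterate converges to (4, -2).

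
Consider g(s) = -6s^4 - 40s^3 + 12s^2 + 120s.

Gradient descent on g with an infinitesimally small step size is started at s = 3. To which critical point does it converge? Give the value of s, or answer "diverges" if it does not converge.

diverges

g'(s) = -24(s - 1)(s + 1)(s + 5), so g'(3) = -1536.
Gradient descent moves in the -g' direction, i.e. s is increasing.
There is no critical point above s=3, and g' keeps the same sign, so the iterate runs off to +∞.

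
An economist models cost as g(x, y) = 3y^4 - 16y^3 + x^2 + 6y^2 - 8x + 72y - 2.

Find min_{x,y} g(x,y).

-65

g(x,y) separates as P(x) + Q(y) − 2, so its minimum is min P + min Q − 2.
P'(x) = 2x - 8 vanishes at x ∈ {4}; Q'(y) = 12(y - 3)(y - 2)(y + 1) vanishes at y ∈ {-1, 2, 3}.
Local minima of P (where P''>0): P(4)=-16. Local minima of Q: Q(-1)=-47, Q(3)=81.
So the global minimum of g is P(4) + Q(-1) − 2 = -16 − 47 − 2 = -65, attained at (4, -1).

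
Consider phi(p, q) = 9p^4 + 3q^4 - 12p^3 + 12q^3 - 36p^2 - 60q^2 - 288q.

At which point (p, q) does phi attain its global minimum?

(2, 3)

phi(p,q) separates as A(p) + B(q), so its minimum is min A + min B.
A'(p) = 36p(p - 2)(p + 1) vanishes at p ∈ {-1, 0, 2}; B'(q) = 12(q - 3)(q + 2)(q + 4) vanishes at q ∈ {-4, -2, 3}.
Local minima of A (where A''>0): A(-1)=-15, A(2)=-96. Local minima of B: B(-4)=192, B(3)=-837.
So the global minimum of phi is A(2) + B(3) = -96 − 837 = -933, attained at (2, 3).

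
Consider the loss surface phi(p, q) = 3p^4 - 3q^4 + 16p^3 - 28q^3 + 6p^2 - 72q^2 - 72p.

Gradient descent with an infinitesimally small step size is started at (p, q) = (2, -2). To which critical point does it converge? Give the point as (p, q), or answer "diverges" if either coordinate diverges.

phi is separable, so gradient descent decouples: p follows -∂phi/∂p, q follows -∂phi/∂q.
∂phi/∂p = 12(p - 1)(p + 2)(p + 3); at p=2 this is 240, so p decreases.
∂phi/∂q = -12q(q + 3)(q + 4); at q=-2 this is 48, so q decreases.
p converges to its nearest critical value 1 (a local min of the p-part); q converges to -3. The iterate converges to (1, -3).

(1, -3)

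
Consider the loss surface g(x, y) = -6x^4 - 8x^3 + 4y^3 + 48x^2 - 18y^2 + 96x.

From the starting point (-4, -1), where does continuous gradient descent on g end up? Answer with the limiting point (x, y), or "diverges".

g is separable, so gradient descent decouples: x follows -∂g/∂x, y follows -∂g/∂y.
∂g/∂x = -24(x - 2)(x + 1)(x + 2); at x=-4 this is 864, so x decreases.
∂g/∂y = 12y(y - 3); at y=-1 this is 48, so y decreases.
The x-coordinate has no critical point in that direction and runs off to infinity.

diverges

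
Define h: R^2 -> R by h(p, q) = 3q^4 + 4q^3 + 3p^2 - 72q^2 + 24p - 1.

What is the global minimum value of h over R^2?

h(p,q) separates as A(p) + B(q) − 1, so its minimum is min A + min B − 1.
A'(p) = 6p + 24 vanishes at p ∈ {-4}; B'(q) = 12q(q - 3)(q + 4) vanishes at q ∈ {-4, 0, 3}.
Local minima of A (where A''>0): A(-4)=-48. Local minima of B: B(-4)=-640, B(3)=-297.
So the global minimum of h is A(-4) + B(-4) − 1 = -48 − 640 − 1 = -689, attained at (-4, -4).

-689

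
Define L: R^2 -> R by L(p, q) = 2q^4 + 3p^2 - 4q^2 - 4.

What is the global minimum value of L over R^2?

L(p,q) separates as A(p) + B(q) − 4, so its minimum is min A + min B − 4.
A'(p) = 6p vanishes at p ∈ {0}; B'(q) = 8q(q - 1)(q + 1) vanishes at q ∈ {-1, 0, 1}.
Local minima of A (where A''>0): A(0)=0. Local minima of B: B(-1)=-2, B(1)=-2.
So the global minimum of L is A(0) + B(-1) − 4 = 0 − 2 − 4 = -6, attained at (0, -1).

-6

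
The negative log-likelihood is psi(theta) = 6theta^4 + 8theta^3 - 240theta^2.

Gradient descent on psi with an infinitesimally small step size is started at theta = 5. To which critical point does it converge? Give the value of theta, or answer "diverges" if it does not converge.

4

psi'(theta) = 24theta(theta - 4)(theta + 5), so psi'(5) = 1200.
Gradient descent moves in the -psi' direction, i.e. theta is decreasing.
The nearest critical point in that direction is theta = 4, where psi'' = 864 > 0 (a local minimum). The iterate converges there.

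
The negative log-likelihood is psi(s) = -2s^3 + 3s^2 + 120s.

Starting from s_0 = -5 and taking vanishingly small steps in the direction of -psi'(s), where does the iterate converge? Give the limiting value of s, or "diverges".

psi'(s) = -6(s - 5)(s + 4), so psi'(-5) = -60.
Gradient descent moves in the -psi' direction, i.e. s is increasing.
The nearest critical point in that direction is s = -4, where psi'' = 54 > 0 (a local minimum). The iterate converges there.

-4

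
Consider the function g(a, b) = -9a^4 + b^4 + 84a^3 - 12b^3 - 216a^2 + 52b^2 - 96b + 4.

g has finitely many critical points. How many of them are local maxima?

g separates as a function of a plus a function of b, so ∇g=0 decouples.
∂g/∂a = -36a(a - 4)(a - 3) = 0 at a ∈ {0, 3, 4}; ∂g/∂b = 4(b - 4)(b - 3)(b - 2) = 0 at b ∈ {2, 3, 4}.
The Hessian is diagonal: diag(g_aa, g_bb). Second derivatives: g_aa(0)=-432, g_aa(3)=108, g_aa(4)=-144; g_bb(2)=8, g_bb(3)=-4, g_bb(4)=8.
Local maxima occur where both diagonal entries negative: (0, 3), (4, 3). Count: 2.

2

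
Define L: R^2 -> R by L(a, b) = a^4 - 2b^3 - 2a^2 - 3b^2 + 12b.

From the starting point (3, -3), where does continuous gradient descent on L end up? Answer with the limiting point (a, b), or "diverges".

L is separable, so gradient descent decouples: a follows -∂L/∂a, b follows -∂L/∂b.
∂L/∂a = 4a(a - 1)(a + 1); at a=3 this is 96, so a decreases.
∂L/∂b = -6(b - 1)(b + 2); at b=-3 this is -24, so b increases.
a converges to its nearest critical value 1 (a local min of the a-part); b converges to -2. The iterate converges to (1, -2).

(1, -2)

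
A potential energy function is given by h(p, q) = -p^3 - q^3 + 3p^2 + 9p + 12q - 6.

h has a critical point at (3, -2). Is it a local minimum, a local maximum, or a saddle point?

saddle point

The mixed partial ∂²h/∂p∂q is 0, so the Hessian at any point is diag(h_pp, h_qq) = diag(6(-p + 1), -6q).
At (3, -2): H = diag(-12, 12).
The eigenvalues have opposite signs, so H is indefinite: a saddle point.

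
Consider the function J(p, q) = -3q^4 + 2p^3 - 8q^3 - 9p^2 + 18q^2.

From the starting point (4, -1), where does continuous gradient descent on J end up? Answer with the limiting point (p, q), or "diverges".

(3, 0)

J is separable, so gradient descent decouples: p follows -∂J/∂p, q follows -∂J/∂q.
∂J/∂p = 6p(p - 3); at p=4 this is 24, so p decreases.
∂J/∂q = -12q(q - 1)(q + 3); at q=-1 this is -48, so q increases.
p converges to its nearest critical value 3 (a local min of the p-part); q converges to 0. The iterate converges to (3, 0).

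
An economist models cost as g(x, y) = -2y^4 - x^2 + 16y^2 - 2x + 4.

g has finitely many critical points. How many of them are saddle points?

g separates as a function of x plus a function of y, so ∇g=0 decouples.
∂g/∂x = -2(x + 1) = 0 at x ∈ {-1}; ∂g/∂y = -8y(y - 2)(y + 2) = 0 at y ∈ {-2, 0, 2}.
The Hessian is diagonal: diag(g_xx, g_yy). Second derivatives: g_xx(-1)=-2; g_yy(-2)=-64, g_yy(0)=32, g_yy(2)=-64.
Saddle points occur where the two diagonal entries have opposite signs: (-1, 0). Count: 1.

1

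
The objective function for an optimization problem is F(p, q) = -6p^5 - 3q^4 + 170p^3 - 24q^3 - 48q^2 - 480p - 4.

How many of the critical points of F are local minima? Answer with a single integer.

F separates as a function of p plus a function of q, so ∇F=0 decouples.
∂F/∂p = -30(p - 4)(p - 1)(p + 1)(p + 4) = 0 at p ∈ {-4, -1, 1, 4}; ∂F/∂q = -12q(q + 2)(q + 4) = 0 at q ∈ {-4, -2, 0}.
The Hessian is diagonal: diag(F_pp, F_qq). Second derivatives: F_pp(-4)=3600, F_pp(-1)=-900, F_pp(1)=900, F_pp(4)=-3600; F_qq(-4)=-96, F_qq(-2)=48, F_qq(0)=-96.
Local minima occur where both diagonal entries positive: (-4, -2), (1, -2). Count: 2.

2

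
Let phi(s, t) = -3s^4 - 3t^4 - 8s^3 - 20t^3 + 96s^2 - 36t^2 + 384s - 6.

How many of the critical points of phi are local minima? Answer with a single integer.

1

phi separates as a function of s plus a function of t, so ∇phi=0 decouples.
∂phi/∂s = -12(s - 4)(s + 2)(s + 4) = 0 at s ∈ {-4, -2, 4}; ∂phi/∂t = -12t(t + 2)(t + 3) = 0 at t ∈ {-3, -2, 0}.
The Hessian is diagonal: diag(phi_ss, phi_tt). Second derivatives: phi_ss(-4)=-192, phi_ss(-2)=144, phi_ss(4)=-576; phi_tt(-3)=-36, phi_tt(-2)=24, phi_tt(0)=-72.
Local minima occur where both diagonal entries positive: (-2, -2). Count: 1.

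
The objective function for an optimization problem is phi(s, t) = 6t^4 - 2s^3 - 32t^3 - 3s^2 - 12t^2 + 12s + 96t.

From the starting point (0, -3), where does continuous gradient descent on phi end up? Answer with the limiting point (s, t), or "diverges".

phi is separable, so gradient descent decouples: s follows -∂phi/∂s, t follows -∂phi/∂t.
∂phi/∂s = -6(s - 1)(s + 2); at s=0 this is 12, so s decreases.
∂phi/∂t = 24(t - 4)(t - 1)(t + 1); at t=-3 this is -1344, so t increases.
s converges to its nearest critical value -2 (a local min of the s-part); t converges to -1. The iterate converges to (-2, -1).

(-2, -1)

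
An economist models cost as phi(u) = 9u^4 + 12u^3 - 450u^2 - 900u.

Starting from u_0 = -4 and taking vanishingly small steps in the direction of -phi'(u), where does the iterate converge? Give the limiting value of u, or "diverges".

-5

phi'(u) = 36(u - 5)(u + 1)(u + 5), so phi'(-4) = 972.
Gradient descent moves in the -phi' direction, i.e. u is decreasing.
The nearest critical point in that direction is u = -5, where phi'' = 1440 > 0 (a local minimum). The iterate converges there.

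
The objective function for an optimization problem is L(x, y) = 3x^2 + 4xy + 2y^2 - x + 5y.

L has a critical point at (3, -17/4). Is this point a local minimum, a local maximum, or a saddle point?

The Hessian of L is constant: H = [[6, 4], [4, 4]].
det(H) = 6·4 − 4² = 8.
det(H) > 0 and tr(H) = 10 > 0, so H is positive definite and the point is a local minimum.

local minimum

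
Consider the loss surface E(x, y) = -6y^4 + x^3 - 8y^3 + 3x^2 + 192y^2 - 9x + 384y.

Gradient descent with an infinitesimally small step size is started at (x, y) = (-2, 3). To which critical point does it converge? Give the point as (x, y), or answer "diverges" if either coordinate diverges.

(1, -1)

E is separable, so gradient descent decouples: x follows -∂E/∂x, y follows -∂E/∂y.
∂E/∂x = 3(x - 1)(x + 3); at x=-2 this is -9, so x increases.
∂E/∂y = -24(y - 4)(y + 1)(y + 4); at y=3 this is 672, so y decreases.
x converges to its nearest critical value 1 (a local min of the x-part); y converges to -1. The iterate converges to (1, -1).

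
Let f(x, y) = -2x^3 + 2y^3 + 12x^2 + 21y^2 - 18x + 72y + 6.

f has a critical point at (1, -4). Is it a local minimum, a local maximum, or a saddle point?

saddle point

The mixed partial ∂²f/∂x∂y is 0, so the Hessian at any point is diag(f_xx, f_yy) = diag(12(-x + 2), 6(2y + 7)).
At (1, -4): H = diag(12, -6).
The eigenvalues have opposite signs, so H is indefinite: a saddle point.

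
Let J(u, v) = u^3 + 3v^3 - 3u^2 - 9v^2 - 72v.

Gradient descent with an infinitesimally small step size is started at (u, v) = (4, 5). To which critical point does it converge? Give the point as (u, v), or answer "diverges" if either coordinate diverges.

(2, 4)

J is separable, so gradient descent decouples: u follows -∂J/∂u, v follows -∂J/∂v.
∂J/∂u = 3u(u - 2); at u=4 this is 24, so u decreases.
∂J/∂v = 9(v - 4)(v + 2); at v=5 this is 63, so v decreases.
u converges to its nearest critical value 2 (a local min of the u-part); v converges to 4. The iterate converges to (2, 4).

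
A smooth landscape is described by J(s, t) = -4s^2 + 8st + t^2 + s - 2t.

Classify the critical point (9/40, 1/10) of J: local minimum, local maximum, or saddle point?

The Hessian of J is constant: H = [[-8, 8], [8, 2]].
det(H) = (-8)·2 − 8² = -80.
Since det(H) < 0, H is indefinite and the critical point is a saddle point.

saddle point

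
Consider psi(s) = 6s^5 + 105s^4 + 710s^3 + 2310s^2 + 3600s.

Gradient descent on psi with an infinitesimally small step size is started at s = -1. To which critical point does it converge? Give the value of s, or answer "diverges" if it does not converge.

-2

psi'(s) = 30(s + 2)(s + 3)(s + 4)(s + 5), so psi'(-1) = 720.
Gradient descent moves in the -psi' direction, i.e. s is decreasing.
The nearest critical point in that direction is s = -2, where psi'' = 180 > 0 (a local minimum). The iterate converges there.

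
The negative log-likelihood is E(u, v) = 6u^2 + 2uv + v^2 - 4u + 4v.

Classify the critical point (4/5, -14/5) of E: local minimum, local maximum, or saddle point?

local minimum

The Hessian of E is constant: H = [[12, 2], [2, 2]].
det(H) = 12·2 − 2² = 20.
det(H) > 0 and tr(H) = 14 > 0, so H is positive definite and the point is a local minimum.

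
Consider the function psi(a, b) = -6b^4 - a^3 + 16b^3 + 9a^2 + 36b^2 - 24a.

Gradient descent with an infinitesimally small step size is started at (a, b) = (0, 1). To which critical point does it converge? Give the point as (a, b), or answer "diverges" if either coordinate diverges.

psi is separable, so gradient descent decouples: a follows -∂psi/∂a, b follows -∂psi/∂b.
∂psi/∂a = -3(a - 4)(a - 2); at a=0 this is -24, so a increases.
∂psi/∂b = -24b(b - 3)(b + 1); at b=1 this is 96, so b decreases.
a converges to its nearest critical value 2 (a local min of the a-part); b converges to 0. The iterate converges to (2, 0).

(2, 0)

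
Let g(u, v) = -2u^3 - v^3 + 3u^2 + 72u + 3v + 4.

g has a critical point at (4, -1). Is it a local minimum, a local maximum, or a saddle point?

saddle point

The mixed partial ∂²g/∂u∂v is 0, so the Hessian at any point is diag(g_uu, g_vv) = diag(6(-2u + 1), -6v).
At (4, -1): H = diag(-42, 6).
The eigenvalues have opposite signs, so H is indefinite: a saddle point.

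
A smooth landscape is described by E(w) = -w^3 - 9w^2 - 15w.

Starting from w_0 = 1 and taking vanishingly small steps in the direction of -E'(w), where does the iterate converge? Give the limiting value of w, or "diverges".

E'(w) = -3(w + 1)(w + 5), so E'(1) = -36.
Gradient descent moves in the -E' direction, i.e. w is increasing.
There is no critical point above w=1, and E' keeps the same sign, so the iterate runs off to +∞.

diverges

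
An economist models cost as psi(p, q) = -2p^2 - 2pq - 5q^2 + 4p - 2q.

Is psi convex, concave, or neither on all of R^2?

psi is quadratic, so its Hessian is the constant matrix H = [[-4, -2], [-2, -10]].
det(H) = 36, tr(H) = -14.
det(H) > 0 and tr(H) < 0, so H is negative definite everywhere: concave.

concave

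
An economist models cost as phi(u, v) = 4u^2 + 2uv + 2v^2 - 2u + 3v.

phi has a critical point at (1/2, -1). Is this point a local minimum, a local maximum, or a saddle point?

The Hessian of phi is constant: H = [[8, 2], [2, 4]].
det(H) = 8·4 − 2² = 28.
det(H) > 0 and tr(H) = 12 > 0, so H is positive definite and the point is a local minimum.

local minimum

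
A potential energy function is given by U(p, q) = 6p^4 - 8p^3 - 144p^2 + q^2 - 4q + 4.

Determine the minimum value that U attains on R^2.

U(p,q) separates as A(p) + B(q) + 4, so its minimum is min A + min B + 4.
A'(p) = 24p(p - 4)(p + 3) vanishes at p ∈ {-3, 0, 4}; B'(q) = 2q - 4 vanishes at q ∈ {2}.
Local minima of A (where A''>0): A(-3)=-594, A(4)=-1280. Local minima of B: B(2)=-4.
So the global minimum of U is A(4) + B(2) + 4 = -1280 − 4 + 4 = -1280, attained at (4, 2).

-1280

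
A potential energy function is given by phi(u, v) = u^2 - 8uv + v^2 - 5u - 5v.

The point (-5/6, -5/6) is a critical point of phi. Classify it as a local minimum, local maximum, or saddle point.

saddle point

The Hessian of phi is constant: H = [[2, -8], [-8, 2]].
det(H) = 2·2 − (-8)² = -60.
Since det(H) < 0, H is indefinite and the critical point is a saddle point.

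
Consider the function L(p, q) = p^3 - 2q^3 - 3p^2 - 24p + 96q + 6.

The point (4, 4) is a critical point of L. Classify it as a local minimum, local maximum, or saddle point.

saddle point

The mixed partial ∂²L/∂p∂q is 0, so the Hessian at any point is diag(L_pp, L_qq) = diag(6(p - 1), -12q).
At (4, 4): H = diag(18, -48).
The eigenvalues have opposite signs, so H is indefinite: a saddle point.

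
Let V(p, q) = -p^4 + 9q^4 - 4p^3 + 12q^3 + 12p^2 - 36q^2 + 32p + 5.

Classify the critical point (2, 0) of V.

local maximum

The mixed partial ∂²V/∂p∂q is 0, so the Hessian at any point is diag(V_pp, V_qq) = diag(12(-p^2 - 2p + 2), 36(3q^2 + 2q - 2)).
At (2, 0): H = diag(-72, -72).
Both eigenvalues are negative, so H is negative definite: a local maximum.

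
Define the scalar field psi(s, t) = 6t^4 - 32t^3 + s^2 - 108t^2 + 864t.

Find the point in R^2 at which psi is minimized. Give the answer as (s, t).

(0, -3)

psi(s,t) separates as P(s) + Q(t), so its minimum is min P + min Q.
P'(s) = 2s vanishes at s ∈ {0}; Q'(t) = 24(t - 4)(t - 3)(t + 3) vanishes at t ∈ {-3, 3, 4}.
Local minima of P (where P''>0): P(0)=0. Local minima of Q: Q(-3)=-2214, Q(4)=1216.
So the global minimum of psi is P(0) + Q(-3) = 0 − 2214 = -2214, attained at (0, -3).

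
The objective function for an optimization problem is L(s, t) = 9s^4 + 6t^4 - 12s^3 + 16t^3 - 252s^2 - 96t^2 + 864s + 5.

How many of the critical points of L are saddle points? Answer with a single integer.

L separates as a function of s plus a function of t, so ∇L=0 decouples.
∂L/∂s = 36(s - 3)(s - 2)(s + 4) = 0 at s ∈ {-4, 2, 3}; ∂L/∂t = 24t(t - 2)(t + 4) = 0 at t ∈ {-4, 0, 2}.
The Hessian is diagonal: diag(L_ss, L_tt). Second derivatives: L_ss(-4)=1512, L_ss(2)=-216, L_ss(3)=252; L_tt(-4)=576, L_tt(0)=-192, L_tt(2)=288.
Saddle points occur where the two diagonal entries have opposite signs: (-4, 0), (2, -4), (2, 2), (3, 0). Count: 4.

4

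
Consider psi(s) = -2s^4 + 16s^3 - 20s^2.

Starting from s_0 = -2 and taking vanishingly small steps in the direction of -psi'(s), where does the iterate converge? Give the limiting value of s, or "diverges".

psi'(s) = -8s(s - 5)(s - 1), so psi'(-2) = 336.
Gradient descent moves in the -psi' direction, i.e. s is decreasing.
There is no critical point below s=-2, and psi' keeps the same sign, so the iterate runs off to −∞.

diverges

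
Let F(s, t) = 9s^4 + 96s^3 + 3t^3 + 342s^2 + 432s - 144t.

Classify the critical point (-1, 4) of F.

local minimum

The mixed partial ∂²F/∂s∂t is 0, so the Hessian at any point is diag(F_ss, F_tt) = diag(36(3s^2 + 16s + 19), 18t).
At (-1, 4): H = diag(216, 72).
Both eigenvalues are positive, so H is positive definite: a local minimum.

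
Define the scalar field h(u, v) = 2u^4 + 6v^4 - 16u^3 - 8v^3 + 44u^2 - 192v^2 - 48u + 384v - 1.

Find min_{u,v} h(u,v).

-2579

h(u,v) separates as P(u) + Q(v) − 1, so its minimum is min P + min Q − 1.
P'(u) = 8(u - 3)(u - 2)(u - 1) vanishes at u ∈ {1, 2, 3}; Q'(v) = 24(v - 4)(v - 1)(v + 4) vanishes at v ∈ {-4, 1, 4}.
Local minima of P (where P''>0): P(1)=-18, P(3)=-18. Local minima of Q: Q(-4)=-2560, Q(4)=-512.
So the global minimum of h is P(1) + Q(-4) − 1 = -18 − 2560 − 1 = -2579, attained at (1, -4).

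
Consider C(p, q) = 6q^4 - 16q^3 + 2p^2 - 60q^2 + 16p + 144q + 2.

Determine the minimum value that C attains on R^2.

C(p,q) separates as A(p) + B(q) + 2, so its minimum is min A + min B + 2.
A'(p) = 4p + 16 vanishes at p ∈ {-4}; B'(q) = 24(q - 3)(q - 1)(q + 2) vanishes at q ∈ {-2, 1, 3}.
Local minima of A (where A''>0): A(-4)=-32. Local minima of B: B(-2)=-304, B(3)=-54.
So the global minimum of C is A(-4) + B(-2) + 2 = -32 − 304 + 2 = -334, attained at (-4, -2).

-334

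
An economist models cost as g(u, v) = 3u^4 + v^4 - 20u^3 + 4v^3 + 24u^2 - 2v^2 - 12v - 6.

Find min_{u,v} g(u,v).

-143

g(u,v) separates as P(u) + Q(v) − 6, so its minimum is min P + min Q − 6.
P'(u) = 12u(u - 4)(u - 1) vanishes at u ∈ {0, 1, 4}; Q'(v) = 4(v - 1)(v + 1)(v + 3) vanishes at v ∈ {-3, -1, 1}.
Local minima of P (where P''>0): P(0)=0, P(4)=-128. Local minima of Q: Q(-3)=-9, Q(1)=-9.
So the global minimum of g is P(4) + Q(-3) − 6 = -128 − 9 − 6 = -143, attained at (4, -3).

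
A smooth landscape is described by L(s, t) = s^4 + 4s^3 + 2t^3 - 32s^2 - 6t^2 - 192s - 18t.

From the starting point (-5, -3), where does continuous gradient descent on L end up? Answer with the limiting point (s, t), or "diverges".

diverges

L is separable, so gradient descent decouples: s follows -∂L/∂s, t follows -∂L/∂t.
∂L/∂s = 4(s - 4)(s + 3)(s + 4); at s=-5 this is -72, so s increases.
∂L/∂t = 6(t - 3)(t + 1); at t=-3 this is 72, so t decreases.
The t-coordinate has no critical point in that direction and runs off to infinity.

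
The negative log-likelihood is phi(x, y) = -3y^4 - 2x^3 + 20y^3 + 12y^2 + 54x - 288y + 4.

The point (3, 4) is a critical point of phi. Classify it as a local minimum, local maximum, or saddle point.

local maximum

The mixed partial ∂²phi/∂x∂y is 0, so the Hessian at any point is diag(phi_xx, phi_yy) = diag(-12x, 12(-3y^2 + 10y + 2)).
At (3, 4): H = diag(-36, -72).
Both eigenvalues are negative, so H is negative definite: a local maximum.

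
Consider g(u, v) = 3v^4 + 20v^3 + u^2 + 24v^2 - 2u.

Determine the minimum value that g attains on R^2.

-129

g(u,v) separates as P(u) + Q(v), so its minimum is min P + min Q.
P'(u) = 2u - 2 vanishes at u ∈ {1}; Q'(v) = 12v(v + 1)(v + 4) vanishes at v ∈ {-4, -1, 0}.
Local minima of P (where P''>0): P(1)=-1. Local minima of Q: Q(-4)=-128, Q(0)=0.
So the global minimum of g is P(1) + Q(-4) = -1 − 128 = -129, attained at (1, -4).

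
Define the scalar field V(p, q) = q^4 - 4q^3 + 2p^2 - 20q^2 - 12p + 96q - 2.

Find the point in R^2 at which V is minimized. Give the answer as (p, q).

(3, -3)

V(p,q) separates as A(p) + B(q) − 2, so its minimum is min A + min B − 2.
A'(p) = 4p - 12 vanishes at p ∈ {3}; B'(q) = 4(q - 4)(q - 2)(q + 3) vanishes at q ∈ {-3, 2, 4}.
Local minima of A (where A''>0): A(3)=-18. Local minima of B: B(-3)=-279, B(4)=64.
So the global minimum of V is A(3) + B(-3) − 2 = -18 − 279 − 2 = -299, attained at (3, -3).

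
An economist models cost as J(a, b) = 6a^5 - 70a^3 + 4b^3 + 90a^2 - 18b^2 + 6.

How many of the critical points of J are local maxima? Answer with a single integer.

2

J separates as a function of a plus a function of b, so ∇J=0 decouples.
∂J/∂a = 30a(a - 2)(a - 1)(a + 3) = 0 at a ∈ {-3, 0, 1, 2}; ∂J/∂b = 12b(b - 3) = 0 at b ∈ {0, 3}.
The Hessian is diagonal: diag(J_aa, J_bb). Second derivatives: J_aa(-3)=-1800, J_aa(0)=180, J_aa(1)=-120, J_aa(2)=300; J_bb(0)=-36, J_bb(3)=36.
Local maxima occur where both diagonal entries negative: (-3, 0), (1, 0). Count: 2.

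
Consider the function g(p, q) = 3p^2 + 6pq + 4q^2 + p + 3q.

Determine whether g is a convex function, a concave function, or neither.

convex

g is quadratic, so its Hessian is the constant matrix H = [[6, 6], [6, 8]].
det(H) = 12, tr(H) = 14.
det(H) > 0 and tr(H) > 0, so H is positive definite everywhere: convex.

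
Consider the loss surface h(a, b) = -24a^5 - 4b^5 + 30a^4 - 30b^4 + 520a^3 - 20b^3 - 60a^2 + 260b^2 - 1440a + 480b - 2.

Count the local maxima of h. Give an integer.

h separates as a function of a plus a function of b, so ∇h=0 decouples.
∂h/∂a = -120(a - 4)(a - 1)(a + 1)(a + 3) = 0 at a ∈ {-3, -1, 1, 4}; ∂h/∂b = -20(b - 2)(b + 1)(b + 3)(b + 4) = 0 at b ∈ {-4, -3, -1, 2}.
The Hessian is diagonal: diag(h_aa, h_bb). Second derivatives: h_aa(-3)=6720, h_aa(-1)=-2400, h_aa(1)=2880, h_aa(4)=-12600; h_bb(-4)=360, h_bb(-3)=-200, h_bb(-1)=360, h_bb(2)=-1800.
Local maxima occur where both diagonal entries negative: (-1, -3), (-1, 2), (4, -3), (4, 2). Count: 4.

4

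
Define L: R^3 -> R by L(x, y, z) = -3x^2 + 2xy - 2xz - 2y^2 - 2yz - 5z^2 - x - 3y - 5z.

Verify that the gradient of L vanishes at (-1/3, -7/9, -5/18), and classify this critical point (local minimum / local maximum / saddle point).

∇L = (-6x + 2y - 2z - 1, 2x - 4y - 2z - 3, -2x - 2y - 10z - 5); substituting (-1/3, -7/9, -5/18) gives ∇L = (0, 0, 0), so (-1/3, -7/9, -5/18) is indeed a critical point.
The Hessian is constant: H = [[-6, 2, -2], [2, -4, -2], [-2, -2, -10]].
Leading principal minors: Δ₁ = -6, Δ₂ = 20, Δ₃ = -144.
The minors alternate sign starting negative (−, +, −), so H is negative definite: a local maximum.

local maximum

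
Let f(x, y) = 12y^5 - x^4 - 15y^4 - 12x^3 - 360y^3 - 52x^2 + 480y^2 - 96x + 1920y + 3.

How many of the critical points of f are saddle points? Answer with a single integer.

6

f separates as a function of x plus a function of y, so ∇f=0 decouples.
∂f/∂x = -4(x + 2)(x + 3)(x + 4) = 0 at x ∈ {-4, -3, -2}; ∂f/∂y = 60(y - 4)(y - 2)(y + 1)(y + 4) = 0 at y ∈ {-4, -1, 2, 4}.
The Hessian is diagonal: diag(f_xx, f_yy). Second derivatives: f_xx(-4)=-8, f_xx(-3)=4, f_xx(-2)=-8; f_yy(-4)=-8640, f_yy(-1)=2700, f_yy(2)=-2160, f_yy(4)=4800.
Saddle points occur where the two diagonal entries have opposite signs: (-4, -1), (-4, 4), (-3, -4), (-3, 2), (-2, -1), (-2, 4). Count: 6.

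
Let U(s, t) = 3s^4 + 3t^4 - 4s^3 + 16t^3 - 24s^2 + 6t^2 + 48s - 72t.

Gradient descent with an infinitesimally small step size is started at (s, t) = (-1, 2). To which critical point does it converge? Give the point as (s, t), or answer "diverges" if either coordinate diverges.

(-2, 1)

U is separable, so gradient descent decouples: s follows -∂U/∂s, t follows -∂U/∂t.
∂U/∂s = 12(s - 2)(s - 1)(s + 2); at s=-1 this is 72, so s decreases.
∂U/∂t = 12(t - 1)(t + 2)(t + 3); at t=2 this is 240, so t decreases.
s converges to its nearest critical value -2 (a local min of the s-part); t converges to 1. The iterate converges to (-2, 1).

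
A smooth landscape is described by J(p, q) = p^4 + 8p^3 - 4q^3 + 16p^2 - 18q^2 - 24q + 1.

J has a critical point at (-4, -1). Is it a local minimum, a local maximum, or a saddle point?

The mixed partial ∂²J/∂p∂q is 0, so the Hessian at any point is diag(J_pp, J_qq) = diag(4(3p^2 + 12p + 8), -12(2q + 3)).
At (-4, -1): H = diag(32, -12).
The eigenvalues have opposite signs, so H is indefinite: a saddle point.

saddle point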